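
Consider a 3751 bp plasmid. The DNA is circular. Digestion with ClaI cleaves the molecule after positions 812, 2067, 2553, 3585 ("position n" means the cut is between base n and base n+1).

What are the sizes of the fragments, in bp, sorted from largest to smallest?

1255, 1032, 978, 486 bp

Circular molecule, 4 cuts → 4 fragments:
  2067 − 812 = 1255 bp
  2553 − 2067 = 486 bp
  3585 − 2553 = 1032 bp
  wrap: 3751 − 3585 + 812 = 978 bp
Sorted largest to smallest: 1255, 1032, 978, 486 bp.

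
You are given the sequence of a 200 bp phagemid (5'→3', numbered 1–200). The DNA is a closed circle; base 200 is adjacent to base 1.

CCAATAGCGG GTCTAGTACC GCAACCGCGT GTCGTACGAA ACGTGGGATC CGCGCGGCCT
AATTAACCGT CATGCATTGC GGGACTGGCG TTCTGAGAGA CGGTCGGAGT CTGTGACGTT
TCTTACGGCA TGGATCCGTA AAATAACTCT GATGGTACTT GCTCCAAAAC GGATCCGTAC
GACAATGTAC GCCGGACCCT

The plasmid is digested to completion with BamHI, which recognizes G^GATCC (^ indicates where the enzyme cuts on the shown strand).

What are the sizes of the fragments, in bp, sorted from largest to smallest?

BamHI sites (GGATCC) start at positions 46, 132, 171.
BamHI cuts after the first base of each site, so after positions 46, 132, 171.
Circular molecule, 3 cuts → 3 fragments:
  47–132 → 86 bp
  133–171 → 39 bp
  172–200 then 1–46 → 29 + 46 = 75 bp
Sorted largest to smallest: 86, 75, 39 bp.

86, 75, 39 bp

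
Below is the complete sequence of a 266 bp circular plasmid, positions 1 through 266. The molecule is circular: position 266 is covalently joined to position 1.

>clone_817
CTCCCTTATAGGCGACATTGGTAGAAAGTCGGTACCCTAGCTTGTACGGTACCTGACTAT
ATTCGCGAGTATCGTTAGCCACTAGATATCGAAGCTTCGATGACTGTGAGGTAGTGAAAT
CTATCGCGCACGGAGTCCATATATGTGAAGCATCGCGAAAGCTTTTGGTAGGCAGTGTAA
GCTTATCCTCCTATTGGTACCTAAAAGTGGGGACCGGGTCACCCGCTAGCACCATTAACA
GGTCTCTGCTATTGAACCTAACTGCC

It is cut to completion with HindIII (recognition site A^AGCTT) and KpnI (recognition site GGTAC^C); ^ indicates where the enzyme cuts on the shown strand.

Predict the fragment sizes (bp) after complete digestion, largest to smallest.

101, 67, 40, 21, 20, 17 bp

HindIII sites (AAGCTT) start at positions 92, 159, 179.
HindIII cuts after the first base of each site, so after positions 92, 159, 179.
KpnI sites (GGTACC) start at positions 31, 48, 196.
KpnI cuts after base 5 of each site (before the last base), so after positions 35, 52, 200.
Combined cut positions: 35, 52, 92, 159, 179, 200.
Circular molecule, 6 cuts → 6 fragments:
  36–52 → 17 bp
  53–92 → 40 bp
  93–159 → 67 bp
  160–179 → 20 bp
  180–200 → 21 bp
  201–266 then 1–35 → 66 + 35 = 101 bp
Sorted largest to smallest: 101, 67, 40, 21, 20, 17 bp.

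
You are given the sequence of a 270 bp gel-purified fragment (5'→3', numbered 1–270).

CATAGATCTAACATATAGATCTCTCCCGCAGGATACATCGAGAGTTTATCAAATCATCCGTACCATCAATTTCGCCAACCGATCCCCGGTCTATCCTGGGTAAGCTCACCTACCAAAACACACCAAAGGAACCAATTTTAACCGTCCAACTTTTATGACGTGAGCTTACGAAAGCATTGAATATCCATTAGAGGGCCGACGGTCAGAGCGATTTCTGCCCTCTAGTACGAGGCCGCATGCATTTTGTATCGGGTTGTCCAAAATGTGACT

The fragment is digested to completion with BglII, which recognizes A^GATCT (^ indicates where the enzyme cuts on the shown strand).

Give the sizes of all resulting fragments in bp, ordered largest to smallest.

253, 13, 4 bp

BglII sites (AGATCT) start at positions 4, 17.
BglII cuts after the first base of each site, so after positions 4, 17.
Linear molecule, 2 cuts → 3 fragments:
  1–4 → 4 bp
  5–17 → 13 bp
  18–270 → 253 bp
Sorted largest to smallest: 253, 13, 4 bp.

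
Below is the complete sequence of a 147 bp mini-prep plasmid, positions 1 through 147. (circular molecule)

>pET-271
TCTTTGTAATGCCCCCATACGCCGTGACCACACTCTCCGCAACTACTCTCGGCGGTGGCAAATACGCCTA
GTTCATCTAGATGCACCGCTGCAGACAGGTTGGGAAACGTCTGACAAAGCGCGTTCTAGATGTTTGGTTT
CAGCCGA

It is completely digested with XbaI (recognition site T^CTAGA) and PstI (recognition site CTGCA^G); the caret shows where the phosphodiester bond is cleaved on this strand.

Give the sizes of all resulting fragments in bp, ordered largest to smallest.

XbaI sites (TCTAGA) start at positions 76, 125.
XbaI cuts after the first base of each site, so after positions 76, 125.
The PstI site (CTGCAG) starts at position 89.
PstI cuts after base 5 of each site (before the last base), so after position 93.
Combined cut positions: 76, 93, 125.
Circular molecule, 3 cuts → 3 fragments:
  77–93 → 17 bp
  94–125 → 32 bp
  126–147 then 1–76 → 22 + 76 = 98 bp
Sorted largest to smallest: 98, 32, 17 bp.

98, 32, 17 bp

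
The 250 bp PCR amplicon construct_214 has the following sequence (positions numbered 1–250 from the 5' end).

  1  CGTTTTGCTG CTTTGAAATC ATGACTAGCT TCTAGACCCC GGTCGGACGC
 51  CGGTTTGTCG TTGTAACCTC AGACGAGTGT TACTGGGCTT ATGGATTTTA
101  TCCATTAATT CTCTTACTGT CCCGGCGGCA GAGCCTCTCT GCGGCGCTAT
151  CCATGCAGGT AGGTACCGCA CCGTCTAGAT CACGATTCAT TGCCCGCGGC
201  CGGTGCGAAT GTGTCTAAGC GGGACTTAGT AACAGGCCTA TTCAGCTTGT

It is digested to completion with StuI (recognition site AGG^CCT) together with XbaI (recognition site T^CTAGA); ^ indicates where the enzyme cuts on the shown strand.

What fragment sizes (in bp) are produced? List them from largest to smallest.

143, 62, 31, 14 bp

The StuI site (AGGCCT) starts at position 234.
StuI cuts after base 3 of each site, so after position 236.
XbaI sites (TCTAGA) start at positions 31, 174.
XbaI cuts after the first base of each site, so after positions 31, 174.
Combined cut positions: 31, 174, 236.
Linear molecule, 3 cuts → 4 fragments:
  1–31 → 31 bp
  32–174 → 143 bp
  175–236 → 62 bp
  237–250 → 14 bp
Sorted largest to smallest: 143, 62, 31, 14 bp.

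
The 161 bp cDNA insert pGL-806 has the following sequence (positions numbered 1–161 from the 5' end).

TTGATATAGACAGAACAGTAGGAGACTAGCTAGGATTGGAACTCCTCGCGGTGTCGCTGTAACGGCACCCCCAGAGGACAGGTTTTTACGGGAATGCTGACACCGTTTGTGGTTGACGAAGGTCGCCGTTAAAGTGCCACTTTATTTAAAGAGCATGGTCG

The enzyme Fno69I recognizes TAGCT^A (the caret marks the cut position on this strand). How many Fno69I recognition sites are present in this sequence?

TAGCTA occurs starting at position 27.
Fno69I cuts at 1 site.

1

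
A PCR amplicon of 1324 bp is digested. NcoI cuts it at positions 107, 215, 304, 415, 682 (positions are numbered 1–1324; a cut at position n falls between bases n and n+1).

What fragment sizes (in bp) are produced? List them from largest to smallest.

Linear molecule, 5 cuts → 6 fragments:
  107 − 0 = 107 bp
  215 − 107 = 108 bp
  304 − 215 = 89 bp
  415 − 304 = 111 bp
  682 − 415 = 267 bp
  1324 − 682 = 642 bp
Sorted largest to smallest: 642, 267, 111, 108, 107, 89 bp.

642, 267, 111, 108, 107, 89 bp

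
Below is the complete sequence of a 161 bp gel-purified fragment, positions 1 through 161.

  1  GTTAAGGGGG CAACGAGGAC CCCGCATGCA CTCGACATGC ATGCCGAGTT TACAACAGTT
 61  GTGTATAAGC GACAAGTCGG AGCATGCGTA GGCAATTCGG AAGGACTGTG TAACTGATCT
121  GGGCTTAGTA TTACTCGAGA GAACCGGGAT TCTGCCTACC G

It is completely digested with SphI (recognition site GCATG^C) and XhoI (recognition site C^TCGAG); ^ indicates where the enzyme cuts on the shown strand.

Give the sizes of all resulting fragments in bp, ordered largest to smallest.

SphI sites (GCATGC) start at positions 24, 39, 82.
SphI cuts after base 5 of each site (before the last base), so after positions 28, 43, 86.
The XhoI site (CTCGAG) starts at position 134.
XhoI cuts after the first base of each site, so after position 134.
Combined cut positions: 28, 43, 86, 134.
Linear molecule, 4 cuts → 5 fragments:
  1–28 → 28 bp
  29–43 → 15 bp
  44–86 → 43 bp
  87–134 → 48 bp
  135–161 → 27 bp
Sorted largest to smallest: 48, 43, 28, 27, 15 bp.

48, 43, 28, 27, 15 bp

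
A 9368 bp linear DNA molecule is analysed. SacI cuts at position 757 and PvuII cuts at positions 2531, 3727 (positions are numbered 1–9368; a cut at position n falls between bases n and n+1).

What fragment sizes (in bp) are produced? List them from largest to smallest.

Combined cut positions (sorted): 757, 2531, 3727.
Linear molecule, 3 cuts → 4 fragments:
  757 − 0 = 757 bp
  2531 − 757 = 1774 bp
  3727 − 2531 = 1196 bp
  9368 − 3727 = 5641 bp
Sorted largest to smallest: 5641, 1774, 1196, 757 bp.

5641, 1774, 1196, 757 bp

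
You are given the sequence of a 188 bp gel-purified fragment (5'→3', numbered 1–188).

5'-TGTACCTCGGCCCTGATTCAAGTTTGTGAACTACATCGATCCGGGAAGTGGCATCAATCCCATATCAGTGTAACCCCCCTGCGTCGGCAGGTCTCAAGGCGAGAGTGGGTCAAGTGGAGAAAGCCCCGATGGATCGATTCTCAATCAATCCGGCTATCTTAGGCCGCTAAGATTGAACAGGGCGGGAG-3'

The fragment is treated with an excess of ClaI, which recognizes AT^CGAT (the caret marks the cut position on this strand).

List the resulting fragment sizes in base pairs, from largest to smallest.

98, 54, 36 bp

ClaI sites (ATCGAT) start at positions 35, 133.
ClaI cuts after base 2 of each site, so after positions 36, 134.
Linear molecule, 2 cuts → 3 fragments:
  1–36 → 36 bp
  37–134 → 98 bp
  135–188 → 54 bp
Sorted largest to smallest: 98, 54, 36 bp.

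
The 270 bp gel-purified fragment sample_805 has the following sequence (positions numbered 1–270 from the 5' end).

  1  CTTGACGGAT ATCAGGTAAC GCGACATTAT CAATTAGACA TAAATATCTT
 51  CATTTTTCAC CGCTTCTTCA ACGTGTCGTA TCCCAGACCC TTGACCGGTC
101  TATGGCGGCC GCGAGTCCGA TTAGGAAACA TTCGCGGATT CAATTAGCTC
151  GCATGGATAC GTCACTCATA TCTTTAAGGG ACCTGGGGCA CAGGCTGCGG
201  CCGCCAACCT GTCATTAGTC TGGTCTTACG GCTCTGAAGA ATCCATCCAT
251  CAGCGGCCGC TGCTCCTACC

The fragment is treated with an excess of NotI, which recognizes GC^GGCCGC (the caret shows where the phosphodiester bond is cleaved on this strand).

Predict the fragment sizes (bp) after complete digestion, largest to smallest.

106, 92, 56, 16 bp

NotI sites (GCGGCCGC) start at positions 105, 197, 253.
NotI cuts after base 2 of each site, so after positions 106, 198, 254.
Linear molecule, 3 cuts → 4 fragments:
  1–106 → 106 bp
  107–198 → 92 bp
  199–254 → 56 bp
  255–270 → 16 bp
Sorted largest to smallest: 106, 92, 56, 16 bp.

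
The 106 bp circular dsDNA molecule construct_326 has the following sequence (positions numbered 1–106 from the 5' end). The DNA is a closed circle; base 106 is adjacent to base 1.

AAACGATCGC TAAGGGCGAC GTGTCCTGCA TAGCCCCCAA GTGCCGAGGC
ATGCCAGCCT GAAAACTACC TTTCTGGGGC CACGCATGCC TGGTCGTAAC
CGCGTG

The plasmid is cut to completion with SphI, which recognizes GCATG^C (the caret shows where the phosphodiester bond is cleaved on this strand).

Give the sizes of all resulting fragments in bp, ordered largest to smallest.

SphI sites (GCATGC) start at positions 49, 84.
SphI cuts after base 5 of each site (before the last base), so after positions 53, 88.
Circular molecule, 2 cuts → 2 fragments:
  54–88 → 35 bp
  89–106 then 1–53 → 18 + 53 = 71 bp
Sorted largest to smallest: 71, 35 bp.

71, 35 bp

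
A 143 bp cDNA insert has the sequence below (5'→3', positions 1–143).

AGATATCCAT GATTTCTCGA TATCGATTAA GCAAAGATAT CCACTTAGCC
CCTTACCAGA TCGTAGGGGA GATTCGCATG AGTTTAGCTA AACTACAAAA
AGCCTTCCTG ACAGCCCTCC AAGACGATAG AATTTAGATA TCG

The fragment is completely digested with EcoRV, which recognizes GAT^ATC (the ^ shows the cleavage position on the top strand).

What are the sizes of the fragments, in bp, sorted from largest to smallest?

101, 17, 17, 4, 4 bp

EcoRV sites (GATATC) start at positions 2, 19, 36, 137.
EcoRV cuts after base 3 of each site, so after positions 4, 21, 38, 139.
Linear molecule, 4 cuts → 5 fragments:
  1–4 → 4 bp
  5–21 → 17 bp
  22–38 → 17 bp
  39–139 → 101 bp
  140–143 → 4 bp
Sorted largest to smallest: 101, 17, 17, 4, 4 bp.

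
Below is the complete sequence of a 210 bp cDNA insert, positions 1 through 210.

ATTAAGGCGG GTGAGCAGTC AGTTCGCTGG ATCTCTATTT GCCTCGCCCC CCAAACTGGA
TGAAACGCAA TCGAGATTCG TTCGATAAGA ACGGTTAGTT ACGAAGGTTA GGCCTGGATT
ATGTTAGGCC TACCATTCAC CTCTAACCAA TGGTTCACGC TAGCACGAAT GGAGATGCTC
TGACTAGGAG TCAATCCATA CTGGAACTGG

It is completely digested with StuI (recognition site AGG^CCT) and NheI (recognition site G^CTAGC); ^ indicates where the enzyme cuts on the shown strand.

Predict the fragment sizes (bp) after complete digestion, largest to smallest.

StuI sites (AGGCCT) start at positions 110, 126.
StuI cuts after base 3 of each site, so after positions 112, 128.
The NheI site (GCTAGC) starts at position 159.
NheI cuts after the first base of each site, so after position 159.
Combined cut positions: 112, 128, 159.
Linear molecule, 3 cuts → 4 fragments:
  1–112 → 112 bp
  113–128 → 16 bp
  129–159 → 31 bp
  160–210 → 51 bp
Sorted largest to smallest: 112, 51, 31, 16 bp.

112, 51, 31, 16 bp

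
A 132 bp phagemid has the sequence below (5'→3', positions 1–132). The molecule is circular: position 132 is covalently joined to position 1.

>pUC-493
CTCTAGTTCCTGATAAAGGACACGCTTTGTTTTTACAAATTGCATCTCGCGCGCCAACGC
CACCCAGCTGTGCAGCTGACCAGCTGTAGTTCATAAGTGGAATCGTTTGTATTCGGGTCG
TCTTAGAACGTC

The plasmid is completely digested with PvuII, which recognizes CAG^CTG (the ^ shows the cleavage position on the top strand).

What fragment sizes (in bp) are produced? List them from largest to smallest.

PvuII sites (CAGCTG) start at positions 65, 73, 81.
PvuII cuts after base 3 of each site, so after positions 67, 75, 83.
Circular molecule, 3 cuts → 3 fragments:
  68–75 → 8 bp
  76–83 → 8 bp
  84–132 then 1–67 → 49 + 67 = 116 bp
Sorted largest to smallest: 116, 8, 8 bp.

116, 8, 8 bp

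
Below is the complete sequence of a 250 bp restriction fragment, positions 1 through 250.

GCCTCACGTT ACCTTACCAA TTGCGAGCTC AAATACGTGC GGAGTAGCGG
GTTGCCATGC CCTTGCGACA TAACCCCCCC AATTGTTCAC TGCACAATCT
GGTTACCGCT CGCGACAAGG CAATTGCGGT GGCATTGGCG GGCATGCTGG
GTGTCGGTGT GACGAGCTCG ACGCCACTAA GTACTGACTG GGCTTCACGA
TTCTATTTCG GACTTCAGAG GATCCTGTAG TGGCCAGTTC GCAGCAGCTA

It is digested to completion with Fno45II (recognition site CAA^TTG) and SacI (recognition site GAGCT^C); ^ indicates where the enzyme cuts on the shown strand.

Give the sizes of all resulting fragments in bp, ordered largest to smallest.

Fno45II sites (CAATTG) start at positions 18, 80, 121.
Fno45II cuts after base 3 of each site, so after positions 20, 82, 123.
SacI sites (GAGCTC) start at positions 25, 164.
SacI cuts after base 5 of each site (before the last base), so after positions 29, 168.
Combined cut positions: 20, 29, 82, 123, 168.
Linear molecule, 5 cuts → 6 fragments:
  1–20 → 20 bp
  21–29 → 9 bp
  30–82 → 53 bp
  83–123 → 41 bp
  124–168 → 45 bp
  169–250 → 82 bp
Sorted largest to smallest: 82, 53, 45, 41, 20, 9 bp.

82, 53, 45, 41, 20, 9 bp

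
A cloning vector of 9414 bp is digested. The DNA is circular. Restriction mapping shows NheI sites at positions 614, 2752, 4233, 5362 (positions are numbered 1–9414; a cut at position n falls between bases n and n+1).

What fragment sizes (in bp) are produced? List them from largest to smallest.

4666, 2138, 1481, 1129 bp

Circular molecule, 4 cuts → 4 fragments:
  2752 − 614 = 2138 bp
  4233 − 2752 = 1481 bp
  5362 − 4233 = 1129 bp
  wrap: 9414 − 5362 + 614 = 4666 bp
Sorted largest to smallest: 4666, 2138, 1481, 1129 bp.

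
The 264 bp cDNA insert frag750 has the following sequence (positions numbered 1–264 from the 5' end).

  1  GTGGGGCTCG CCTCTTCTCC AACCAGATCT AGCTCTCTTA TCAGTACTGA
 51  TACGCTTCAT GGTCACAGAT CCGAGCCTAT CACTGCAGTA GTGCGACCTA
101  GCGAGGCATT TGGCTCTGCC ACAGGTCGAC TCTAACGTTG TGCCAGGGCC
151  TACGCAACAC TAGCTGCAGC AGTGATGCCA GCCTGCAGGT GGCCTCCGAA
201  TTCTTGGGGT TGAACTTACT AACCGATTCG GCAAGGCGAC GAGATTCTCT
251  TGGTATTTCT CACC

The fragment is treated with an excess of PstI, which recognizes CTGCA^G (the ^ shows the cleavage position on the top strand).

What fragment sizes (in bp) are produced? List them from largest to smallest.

PstI sites (CTGCAG) start at positions 83, 164, 183.
PstI cuts after base 5 of each site (before the last base), so after positions 87, 168, 187.
Linear molecule, 3 cuts → 4 fragments:
  1–87 → 87 bp
  88–168 → 81 bp
  169–187 → 19 bp
  188–264 → 77 bp
Sorted largest to smallest: 87, 81, 77, 19 bp.

87, 81, 77, 19 bp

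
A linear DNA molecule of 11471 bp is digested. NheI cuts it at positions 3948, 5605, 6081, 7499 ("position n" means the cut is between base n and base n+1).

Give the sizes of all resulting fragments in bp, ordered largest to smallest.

3972, 3948, 1657, 1418, 476 bp

Linear molecule, 4 cuts → 5 fragments:
  3948 − 0 = 3948 bp
  5605 − 3948 = 1657 bp
  6081 − 5605 = 476 bp
  7499 − 6081 = 1418 bp
  11471 − 7499 = 3972 bp
Sorted largest to smallest: 3972, 3948, 1657, 1418, 476 bp.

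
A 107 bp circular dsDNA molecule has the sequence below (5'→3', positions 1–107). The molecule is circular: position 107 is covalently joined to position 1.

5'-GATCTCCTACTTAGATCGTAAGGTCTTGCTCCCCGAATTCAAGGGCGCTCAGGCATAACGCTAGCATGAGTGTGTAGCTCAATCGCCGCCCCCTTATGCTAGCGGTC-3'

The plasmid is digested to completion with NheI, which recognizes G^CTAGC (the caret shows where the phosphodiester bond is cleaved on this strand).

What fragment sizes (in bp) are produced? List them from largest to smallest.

69, 38 bp

NheI sites (GCTAGC) start at positions 60, 98.
NheI cuts after the first base of each site, so after positions 60, 98.
Circular molecule, 2 cuts → 2 fragments:
  61–98 → 38 bp
  99–107 then 1–60 → 9 + 60 = 69 bp
Sorted largest to smallest: 69, 38 bp.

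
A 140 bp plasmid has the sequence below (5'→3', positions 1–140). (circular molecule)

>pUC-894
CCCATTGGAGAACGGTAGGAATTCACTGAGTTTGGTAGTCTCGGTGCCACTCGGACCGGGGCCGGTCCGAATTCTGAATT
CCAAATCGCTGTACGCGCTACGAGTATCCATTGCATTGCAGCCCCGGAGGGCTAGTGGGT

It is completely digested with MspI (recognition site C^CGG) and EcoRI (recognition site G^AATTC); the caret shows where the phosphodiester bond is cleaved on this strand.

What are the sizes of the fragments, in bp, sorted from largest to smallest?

MspI sites (CCGG) start at positions 56, 62, 124.
MspI cuts after the first base of each site, so after positions 56, 62, 124.
EcoRI sites (GAATTC) start at positions 19, 69, 76.
EcoRI cuts after the first base of each site, so after positions 19, 69, 76.
Combined cut positions: 19, 56, 62, 69, 76, 124.
Circular molecule, 6 cuts → 6 fragments:
  20–56 → 37 bp
  57–62 → 6 bp
  63–69 → 7 bp
  70–76 → 7 bp
  77–124 → 48 bp
  125–140 then 1–19 → 16 + 19 = 35 bp
Sorted largest to smallest: 48, 37, 35, 7, 7, 6 bp.

48, 37, 35, 7, 7, 6 bp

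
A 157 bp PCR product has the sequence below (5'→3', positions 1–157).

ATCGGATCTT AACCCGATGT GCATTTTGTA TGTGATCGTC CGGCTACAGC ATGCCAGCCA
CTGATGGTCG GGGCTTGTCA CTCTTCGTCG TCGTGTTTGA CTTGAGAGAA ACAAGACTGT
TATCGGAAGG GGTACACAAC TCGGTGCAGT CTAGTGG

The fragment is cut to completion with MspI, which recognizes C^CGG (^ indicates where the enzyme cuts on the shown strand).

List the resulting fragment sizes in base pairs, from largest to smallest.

117, 40 bp

The MspI site (CCGG) starts at position 40.
MspI cuts after the first base of each site, so after position 40.
Linear molecule, 1 cut → 2 fragments:
  1–40 → 40 bp
  41–157 → 117 bp
Sorted largest to smallest: 117, 40 bp.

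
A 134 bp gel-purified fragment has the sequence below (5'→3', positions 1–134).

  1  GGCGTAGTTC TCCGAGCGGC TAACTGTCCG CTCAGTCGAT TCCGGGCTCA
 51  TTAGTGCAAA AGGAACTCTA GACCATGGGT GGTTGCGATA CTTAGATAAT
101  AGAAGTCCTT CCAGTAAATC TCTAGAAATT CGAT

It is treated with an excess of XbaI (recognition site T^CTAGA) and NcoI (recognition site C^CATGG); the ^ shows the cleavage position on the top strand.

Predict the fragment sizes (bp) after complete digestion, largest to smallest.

67, 48, 13, 6 bp

XbaI sites (TCTAGA) start at positions 67, 121.
XbaI cuts after the first base of each site, so after positions 67, 121.
The NcoI site (CCATGG) starts at position 73.
NcoI cuts after the first base of each site, so after position 73.
Combined cut positions: 67, 73, 121.
Linear molecule, 3 cuts → 4 fragments:
  1–67 → 67 bp
  68–73 → 6 bp
  74–121 → 48 bp
  122–134 → 13 bp
Sorted largest to smallest: 67, 48, 13, 6 bp.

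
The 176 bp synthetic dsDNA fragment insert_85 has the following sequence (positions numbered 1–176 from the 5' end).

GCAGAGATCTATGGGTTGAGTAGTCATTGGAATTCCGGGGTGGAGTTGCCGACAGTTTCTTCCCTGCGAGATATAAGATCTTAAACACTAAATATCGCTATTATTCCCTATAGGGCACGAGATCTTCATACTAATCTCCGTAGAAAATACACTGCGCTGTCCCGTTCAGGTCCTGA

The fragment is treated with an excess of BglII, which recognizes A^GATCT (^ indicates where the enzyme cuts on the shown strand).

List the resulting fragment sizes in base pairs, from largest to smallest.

BglII sites (AGATCT) start at positions 5, 76, 120.
BglII cuts after the first base of each site, so after positions 5, 76, 120.
Linear molecule, 3 cuts → 4 fragments:
  1–5 → 5 bp
  6–76 → 71 bp
  77–120 → 44 bp
  121–176 → 56 bp
Sorted largest to smallest: 71, 56, 44, 5 bp.

71, 56, 44, 5 bp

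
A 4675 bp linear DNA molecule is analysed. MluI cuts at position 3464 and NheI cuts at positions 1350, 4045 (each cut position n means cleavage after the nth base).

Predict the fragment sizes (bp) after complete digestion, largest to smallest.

Combined cut positions (sorted): 1350, 3464, 4045.
Linear molecule, 3 cuts → 4 fragments:
  1350 − 0 = 1350 bp
  3464 − 1350 = 2114 bp
  4045 − 3464 = 581 bp
  4675 − 4045 = 630 bp
Sorted largest to smallest: 2114, 1350, 630, 581 bp.

2114, 1350, 630, 581 bp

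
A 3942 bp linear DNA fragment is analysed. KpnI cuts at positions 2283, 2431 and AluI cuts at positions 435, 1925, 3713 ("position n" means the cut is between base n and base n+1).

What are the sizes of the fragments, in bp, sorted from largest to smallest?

Combined cut positions (sorted): 435, 1925, 2283, 2431, 3713.
Linear molecule, 5 cuts → 6 fragments:
  435 − 0 = 435 bp
  1925 − 435 = 1490 bp
  2283 − 1925 = 358 bp
  2431 − 2283 = 148 bp
  3713 − 2431 = 1282 bp
  3942 − 3713 = 229 bp
Sorted largest to smallest: 1490, 1282, 435, 358, 229, 148 bp.

1490, 1282, 435, 358, 229, 148 bp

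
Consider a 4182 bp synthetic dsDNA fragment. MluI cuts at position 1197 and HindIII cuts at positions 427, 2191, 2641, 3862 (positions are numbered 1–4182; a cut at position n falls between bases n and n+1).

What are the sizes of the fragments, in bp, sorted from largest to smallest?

1221, 994, 770, 450, 427, 320 bp

Combined cut positions (sorted): 427, 1197, 2191, 2641, 3862.
Linear molecule, 5 cuts → 6 fragments:
  427 − 0 = 427 bp
  1197 − 427 = 770 bp
  2191 − 1197 = 994 bp
  2641 − 2191 = 450 bp
  3862 − 2641 = 1221 bp
  4182 − 3862 = 320 bp
Sorted largest to smallest: 1221, 994, 770, 450, 427, 320 bp.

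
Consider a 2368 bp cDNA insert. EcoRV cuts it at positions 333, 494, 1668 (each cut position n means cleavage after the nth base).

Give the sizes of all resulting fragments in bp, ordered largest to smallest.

1174, 700, 333, 161 bp

Linear molecule, 3 cuts → 4 fragments:
  333 − 0 = 333 bp
  494 − 333 = 161 bp
  1668 − 494 = 1174 bp
  2368 − 1668 = 700 bp
Sorted largest to smallest: 1174, 700, 333, 161 bp.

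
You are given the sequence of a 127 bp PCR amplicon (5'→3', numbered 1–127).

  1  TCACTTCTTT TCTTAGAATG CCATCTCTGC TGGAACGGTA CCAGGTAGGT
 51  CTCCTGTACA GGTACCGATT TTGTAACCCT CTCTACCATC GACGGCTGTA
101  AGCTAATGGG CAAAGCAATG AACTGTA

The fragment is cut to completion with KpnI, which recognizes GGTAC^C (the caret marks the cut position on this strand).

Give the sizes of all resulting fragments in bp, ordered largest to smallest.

62, 41, 24 bp

KpnI sites (GGTACC) start at positions 37, 61.
KpnI cuts after base 5 of each site (before the last base), so after positions 41, 65.
Linear molecule, 2 cuts → 3 fragments:
  1–41 → 41 bp
  42–65 → 24 bp
  66–127 → 62 bp
Sorted largest to smallest: 62, 41, 24 bp.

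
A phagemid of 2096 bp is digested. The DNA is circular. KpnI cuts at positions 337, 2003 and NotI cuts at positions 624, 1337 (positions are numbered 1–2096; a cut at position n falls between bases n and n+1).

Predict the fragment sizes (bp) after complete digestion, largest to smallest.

Combined cut positions (sorted): 337, 624, 1337, 2003.
Circular molecule, 4 cuts → 4 fragments:
  624 − 337 = 287 bp
  1337 − 624 = 713 bp
  2003 − 1337 = 666 bp
  wrap: 2096 − 2003 + 337 = 430 bp
Sorted largest to smallest: 713, 666, 430, 287 bp.

713, 666, 430, 287 bp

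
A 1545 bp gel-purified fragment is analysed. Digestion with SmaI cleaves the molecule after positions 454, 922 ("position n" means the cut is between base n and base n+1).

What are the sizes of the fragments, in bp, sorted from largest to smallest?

Linear molecule, 2 cuts → 3 fragments:
  454 − 0 = 454 bp
  922 − 454 = 468 bp
  1545 − 922 = 623 bp
Sorted largest to smallest: 623, 468, 454 bp.

623, 468, 454 bp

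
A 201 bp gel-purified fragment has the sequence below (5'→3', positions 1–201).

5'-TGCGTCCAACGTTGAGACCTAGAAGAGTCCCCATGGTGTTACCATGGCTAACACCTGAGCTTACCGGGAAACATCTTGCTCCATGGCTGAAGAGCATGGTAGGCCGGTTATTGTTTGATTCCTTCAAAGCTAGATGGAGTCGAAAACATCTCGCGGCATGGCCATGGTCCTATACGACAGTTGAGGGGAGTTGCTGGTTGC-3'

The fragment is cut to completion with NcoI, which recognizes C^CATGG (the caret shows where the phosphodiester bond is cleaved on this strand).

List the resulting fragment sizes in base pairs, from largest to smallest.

NcoI sites (CCATGG) start at positions 31, 42, 81, 162.
NcoI cuts after the first base of each site, so after positions 31, 42, 81, 162.
Linear molecule, 4 cuts → 5 fragments:
  1–31 → 31 bp
  32–42 → 11 bp
  43–81 → 39 bp
  82–162 → 81 bp
  163–201 → 39 bp
Sorted largest to smallest: 81, 39, 39, 31, 11 bp.

81, 39, 39, 31, 11 bp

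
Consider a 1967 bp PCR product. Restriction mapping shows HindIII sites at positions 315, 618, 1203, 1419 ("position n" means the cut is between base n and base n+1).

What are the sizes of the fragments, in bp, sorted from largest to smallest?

585, 548, 315, 303, 216 bp

Linear molecule, 4 cuts → 5 fragments:
  315 − 0 = 315 bp
  618 − 315 = 303 bp
  1203 − 618 = 585 bp
  1419 − 1203 = 216 bp
  1967 − 1419 = 548 bp
Sorted largest to smallest: 585, 548, 315, 303, 216 bp.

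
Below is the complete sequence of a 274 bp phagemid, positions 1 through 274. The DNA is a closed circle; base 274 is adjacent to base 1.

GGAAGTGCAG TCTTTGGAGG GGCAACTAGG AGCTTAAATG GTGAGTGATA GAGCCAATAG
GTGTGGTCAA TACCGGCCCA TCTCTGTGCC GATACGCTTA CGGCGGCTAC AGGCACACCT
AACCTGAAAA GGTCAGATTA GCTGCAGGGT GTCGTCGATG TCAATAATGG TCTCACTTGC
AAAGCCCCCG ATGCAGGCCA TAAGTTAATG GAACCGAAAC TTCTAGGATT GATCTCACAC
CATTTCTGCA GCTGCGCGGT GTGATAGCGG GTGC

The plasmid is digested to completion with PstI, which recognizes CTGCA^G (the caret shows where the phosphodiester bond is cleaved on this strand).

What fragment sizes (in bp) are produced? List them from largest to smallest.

PstI sites (CTGCAG) start at positions 142, 246.
PstI cuts after base 5 of each site (before the last base), so after positions 146, 250.
Circular molecule, 2 cuts → 2 fragments:
  147–250 → 104 bp
  251–274 then 1–146 → 24 + 146 = 170 bp
Sorted largest to smallest: 170, 104 bp.

170, 104 bp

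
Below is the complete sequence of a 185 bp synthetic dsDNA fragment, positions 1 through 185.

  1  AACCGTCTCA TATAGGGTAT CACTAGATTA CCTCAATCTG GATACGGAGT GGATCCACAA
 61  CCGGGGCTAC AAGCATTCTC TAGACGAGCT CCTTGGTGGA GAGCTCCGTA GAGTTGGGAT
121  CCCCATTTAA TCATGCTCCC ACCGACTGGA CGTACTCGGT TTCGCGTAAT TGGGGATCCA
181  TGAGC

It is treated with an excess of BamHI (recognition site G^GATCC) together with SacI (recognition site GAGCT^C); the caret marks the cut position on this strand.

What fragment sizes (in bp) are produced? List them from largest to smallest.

57, 51, 39, 15, 12, 11 bp

BamHI sites (GGATCC) start at positions 51, 117, 174.
BamHI cuts after the first base of each site, so after positions 51, 117, 174.
SacI sites (GAGCTC) start at positions 86, 101.
SacI cuts after base 5 of each site (before the last base), so after positions 90, 105.
Combined cut positions: 51, 90, 105, 117, 174.
Linear molecule, 5 cuts → 6 fragments:
  1–51 → 51 bp
  52–90 → 39 bp
  91–105 → 15 bp
  106–117 → 12 bp
  118–174 → 57 bp
  175–185 → 11 bp
Sorted largest to smallest: 57, 51, 39, 15, 12, 11 bp.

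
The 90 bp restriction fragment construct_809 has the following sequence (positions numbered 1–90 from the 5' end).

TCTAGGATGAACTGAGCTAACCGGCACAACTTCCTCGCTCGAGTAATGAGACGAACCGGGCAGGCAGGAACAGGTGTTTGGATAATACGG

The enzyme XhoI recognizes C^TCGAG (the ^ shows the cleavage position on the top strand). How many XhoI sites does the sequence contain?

1

CTCGAG occurs starting at position 38.
XhoI cuts at 1 site.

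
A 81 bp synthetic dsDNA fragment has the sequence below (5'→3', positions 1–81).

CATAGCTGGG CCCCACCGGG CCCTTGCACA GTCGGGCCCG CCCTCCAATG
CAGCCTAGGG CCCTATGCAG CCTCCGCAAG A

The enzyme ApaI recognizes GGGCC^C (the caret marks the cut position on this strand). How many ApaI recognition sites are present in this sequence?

GGGCCC occurs starting at positions 8, 18, 34, 58.
ApaI cuts at 4 sites.

4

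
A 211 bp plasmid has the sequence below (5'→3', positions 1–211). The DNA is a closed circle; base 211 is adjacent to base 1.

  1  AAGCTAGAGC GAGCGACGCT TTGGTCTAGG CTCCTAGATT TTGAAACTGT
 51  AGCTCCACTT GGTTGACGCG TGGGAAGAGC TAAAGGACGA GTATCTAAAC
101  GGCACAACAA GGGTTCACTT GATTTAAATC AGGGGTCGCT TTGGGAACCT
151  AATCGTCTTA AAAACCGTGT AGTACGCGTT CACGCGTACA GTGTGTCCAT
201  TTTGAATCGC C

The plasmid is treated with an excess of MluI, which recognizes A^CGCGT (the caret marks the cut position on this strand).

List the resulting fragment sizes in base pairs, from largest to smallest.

108, 95, 8 bp

MluI sites (ACGCGT) start at positions 66, 174, 182.
MluI cuts after the first base of each site, so after positions 66, 174, 182.
Circular molecule, 3 cuts → 3 fragments:
  67–174 → 108 bp
  175–182 → 8 bp
  183–211 then 1–66 → 29 + 66 = 95 bp
Sorted largest to smallest: 108, 95, 8 bp.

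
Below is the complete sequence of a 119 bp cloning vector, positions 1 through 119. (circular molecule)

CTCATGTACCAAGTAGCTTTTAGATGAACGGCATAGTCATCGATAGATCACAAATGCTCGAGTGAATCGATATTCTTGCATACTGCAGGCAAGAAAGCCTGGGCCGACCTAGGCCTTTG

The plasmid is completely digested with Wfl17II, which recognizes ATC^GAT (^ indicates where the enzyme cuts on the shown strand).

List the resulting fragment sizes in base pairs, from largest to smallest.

Wfl17II sites (ATCGAT) start at positions 39, 66.
Wfl17II cuts after base 3 of each site, so after positions 41, 68.
Circular molecule, 2 cuts → 2 fragments:
  42–68 → 27 bp
  69–119 then 1–41 → 51 + 41 = 92 bp
Sorted largest to smallest: 92, 27 bp.

92, 27 bp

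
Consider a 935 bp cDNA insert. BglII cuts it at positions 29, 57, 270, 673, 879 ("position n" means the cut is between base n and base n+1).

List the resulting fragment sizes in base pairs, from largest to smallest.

403, 213, 206, 56, 29, 28 bp

Linear molecule, 5 cuts → 6 fragments:
  29 − 0 = 29 bp
  57 − 29 = 28 bp
  270 − 57 = 213 bp
  673 − 270 = 403 bp
  879 − 673 = 206 bp
  935 − 879 = 56 bp
Sorted largest to smallest: 403, 213, 206, 56, 29, 28 bp.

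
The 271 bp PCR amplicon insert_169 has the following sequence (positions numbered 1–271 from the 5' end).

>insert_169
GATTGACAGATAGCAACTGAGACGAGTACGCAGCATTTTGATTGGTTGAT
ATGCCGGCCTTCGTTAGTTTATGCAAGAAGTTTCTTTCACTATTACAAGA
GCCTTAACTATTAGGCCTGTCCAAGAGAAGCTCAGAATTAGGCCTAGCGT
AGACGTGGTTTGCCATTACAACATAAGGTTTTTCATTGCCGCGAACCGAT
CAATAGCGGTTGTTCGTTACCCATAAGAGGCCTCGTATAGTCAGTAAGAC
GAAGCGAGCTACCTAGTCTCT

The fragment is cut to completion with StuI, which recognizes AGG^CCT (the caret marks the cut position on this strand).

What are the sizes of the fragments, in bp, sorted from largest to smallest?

115, 88, 41, 27 bp

StuI sites (AGGCCT) start at positions 113, 140, 228.
StuI cuts after base 3 of each site, so after positions 115, 142, 230.
Linear molecule, 3 cuts → 4 fragments:
  1–115 → 115 bp
  116–142 → 27 bp
  143–230 → 88 bp
  231–271 → 41 bp
Sorted largest to smallest: 115, 88, 41, 27 bp.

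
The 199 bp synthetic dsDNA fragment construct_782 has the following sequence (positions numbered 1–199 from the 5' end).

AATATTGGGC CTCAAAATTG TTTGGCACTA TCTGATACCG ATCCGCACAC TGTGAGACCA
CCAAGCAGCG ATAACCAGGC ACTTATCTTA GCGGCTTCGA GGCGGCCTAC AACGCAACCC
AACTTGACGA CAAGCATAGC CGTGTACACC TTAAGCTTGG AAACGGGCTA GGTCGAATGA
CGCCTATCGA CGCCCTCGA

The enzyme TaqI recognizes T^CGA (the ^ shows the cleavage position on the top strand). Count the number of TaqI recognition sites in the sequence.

TCGA occurs starting at positions 97, 173, 187, 196.
TaqI cuts at 4 sites.

4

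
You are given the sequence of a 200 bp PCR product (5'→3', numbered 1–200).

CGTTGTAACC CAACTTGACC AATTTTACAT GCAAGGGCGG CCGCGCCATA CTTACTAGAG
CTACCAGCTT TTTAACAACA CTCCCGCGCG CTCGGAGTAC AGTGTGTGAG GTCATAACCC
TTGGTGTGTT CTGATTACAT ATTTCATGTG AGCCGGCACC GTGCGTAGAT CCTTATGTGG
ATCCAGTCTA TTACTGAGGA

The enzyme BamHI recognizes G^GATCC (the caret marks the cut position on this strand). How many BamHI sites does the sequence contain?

GGATCC occurs starting at position 179.
BamHI cuts at 1 site.

1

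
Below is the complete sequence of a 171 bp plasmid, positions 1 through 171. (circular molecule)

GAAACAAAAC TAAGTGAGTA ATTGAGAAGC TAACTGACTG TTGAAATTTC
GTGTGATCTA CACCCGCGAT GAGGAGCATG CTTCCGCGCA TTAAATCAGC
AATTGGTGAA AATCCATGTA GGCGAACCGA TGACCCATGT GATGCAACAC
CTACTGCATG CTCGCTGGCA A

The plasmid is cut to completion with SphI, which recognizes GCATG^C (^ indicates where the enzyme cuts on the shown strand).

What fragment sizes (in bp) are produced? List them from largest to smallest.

91, 80 bp

SphI sites (GCATGC) start at positions 76, 156.
SphI cuts after base 5 of each site (before the last base), so after positions 80, 160.
Circular molecule, 2 cuts → 2 fragments:
  81–160 → 80 bp
  161–171 then 1–80 → 11 + 80 = 91 bp
Sorted largest to smallest: 91, 80 bp.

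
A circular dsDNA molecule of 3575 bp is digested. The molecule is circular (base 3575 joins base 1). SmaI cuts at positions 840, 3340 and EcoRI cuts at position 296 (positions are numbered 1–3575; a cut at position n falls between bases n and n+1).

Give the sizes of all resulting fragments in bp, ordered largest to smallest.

Combined cut positions (sorted): 296, 840, 3340.
Circular molecule, 3 cuts → 3 fragments:
  840 − 296 = 544 bp
  3340 − 840 = 2500 bp
  wrap: 3575 − 3340 + 296 = 531 bp
Sorted largest to smallest: 2500, 544, 531 bp.

2500, 544, 531 bp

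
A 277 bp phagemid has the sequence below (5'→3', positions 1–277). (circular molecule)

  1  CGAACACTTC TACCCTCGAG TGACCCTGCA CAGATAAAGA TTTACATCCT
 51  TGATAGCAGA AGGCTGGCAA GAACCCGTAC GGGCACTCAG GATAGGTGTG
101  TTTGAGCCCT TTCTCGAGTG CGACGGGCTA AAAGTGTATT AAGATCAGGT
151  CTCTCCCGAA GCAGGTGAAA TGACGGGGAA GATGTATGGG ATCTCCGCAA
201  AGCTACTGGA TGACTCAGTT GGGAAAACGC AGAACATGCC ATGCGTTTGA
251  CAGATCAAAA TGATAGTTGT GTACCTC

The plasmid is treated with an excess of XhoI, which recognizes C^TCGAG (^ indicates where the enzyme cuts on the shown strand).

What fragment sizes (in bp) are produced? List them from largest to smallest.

XhoI sites (CTCGAG) start at positions 15, 113.
XhoI cuts after the first base of each site, so after positions 15, 113.
Circular molecule, 2 cuts → 2 fragments:
  16–113 → 98 bp
  114–277 then 1–15 → 164 + 15 = 179 bp
Sorted largest to smallest: 179, 98 bp.

179, 98 bp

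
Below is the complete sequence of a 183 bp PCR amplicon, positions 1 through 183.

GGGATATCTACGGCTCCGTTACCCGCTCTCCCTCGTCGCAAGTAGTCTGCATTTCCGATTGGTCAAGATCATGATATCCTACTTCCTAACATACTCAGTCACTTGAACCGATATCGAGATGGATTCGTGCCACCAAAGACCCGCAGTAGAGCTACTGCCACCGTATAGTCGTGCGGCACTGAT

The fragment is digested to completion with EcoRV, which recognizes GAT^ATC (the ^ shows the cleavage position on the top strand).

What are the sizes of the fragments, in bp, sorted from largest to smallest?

71, 70, 37, 5 bp

EcoRV sites (GATATC) start at positions 3, 73, 110.
EcoRV cuts after base 3 of each site, so after positions 5, 75, 112.
Linear molecule, 3 cuts → 4 fragments:
  1–5 → 5 bp
  6–75 → 70 bp
  76–112 → 37 bp
  113–183 → 71 bp
Sorted largest to smallest: 71, 70, 37, 5 bp.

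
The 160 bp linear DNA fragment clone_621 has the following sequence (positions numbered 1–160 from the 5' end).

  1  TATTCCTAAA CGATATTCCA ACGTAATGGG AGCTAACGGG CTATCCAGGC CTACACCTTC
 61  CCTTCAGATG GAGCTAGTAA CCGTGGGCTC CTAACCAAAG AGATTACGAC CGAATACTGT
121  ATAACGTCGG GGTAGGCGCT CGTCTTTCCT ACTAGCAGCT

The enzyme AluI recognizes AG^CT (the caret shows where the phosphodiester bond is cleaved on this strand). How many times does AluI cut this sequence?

3

AGCT occurs starting at positions 31, 72, 157.
AluI cuts at 3 sites.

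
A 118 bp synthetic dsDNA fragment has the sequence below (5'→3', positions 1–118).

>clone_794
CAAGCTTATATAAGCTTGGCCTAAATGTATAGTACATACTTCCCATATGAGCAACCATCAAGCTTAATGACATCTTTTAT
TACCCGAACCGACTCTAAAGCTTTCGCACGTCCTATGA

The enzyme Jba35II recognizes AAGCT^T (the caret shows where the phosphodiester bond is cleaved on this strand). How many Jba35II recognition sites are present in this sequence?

AAGCTT occurs starting at positions 2, 12, 60, 98.
Jba35II cuts at 4 sites.

4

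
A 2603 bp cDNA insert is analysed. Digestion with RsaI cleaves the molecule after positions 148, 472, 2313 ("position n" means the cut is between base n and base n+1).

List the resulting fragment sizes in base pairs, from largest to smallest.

Linear molecule, 3 cuts → 4 fragments:
  148 − 0 = 148 bp
  472 − 148 = 324 bp
  2313 − 472 = 1841 bp
  2603 − 2313 = 290 bp
Sorted largest to smallest: 1841, 324, 290, 148 bp.

1841, 324, 290, 148 bp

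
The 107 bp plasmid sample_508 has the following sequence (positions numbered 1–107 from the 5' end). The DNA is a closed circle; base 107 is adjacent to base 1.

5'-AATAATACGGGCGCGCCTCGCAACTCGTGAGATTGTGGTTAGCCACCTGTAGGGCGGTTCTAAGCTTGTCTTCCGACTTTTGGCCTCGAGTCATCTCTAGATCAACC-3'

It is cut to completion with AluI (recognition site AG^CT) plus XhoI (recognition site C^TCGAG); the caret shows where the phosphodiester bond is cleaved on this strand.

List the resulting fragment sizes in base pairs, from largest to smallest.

The AluI site (AGCT) starts at position 63.
AluI cuts after base 2 of each site, so after position 64.
The XhoI site (CTCGAG) starts at position 85.
XhoI cuts after the first base of each site, so after position 85.
Combined cut positions: 64, 85.
Circular molecule, 2 cuts → 2 fragments:
  65–85 → 21 bp
  86–107 then 1–64 → 22 + 64 = 86 bp
Sorted largest to smallest: 86, 21 bp.

86, 21 bp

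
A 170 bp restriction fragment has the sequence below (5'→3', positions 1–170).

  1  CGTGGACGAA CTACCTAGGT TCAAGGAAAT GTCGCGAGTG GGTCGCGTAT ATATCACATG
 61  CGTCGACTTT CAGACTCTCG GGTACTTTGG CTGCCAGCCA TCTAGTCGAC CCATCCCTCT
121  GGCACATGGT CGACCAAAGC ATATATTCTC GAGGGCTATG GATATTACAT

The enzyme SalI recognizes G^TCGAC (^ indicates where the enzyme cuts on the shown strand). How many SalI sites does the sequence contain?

3

GTCGAC occurs starting at positions 62, 105, 129.
SalI cuts at 3 sites.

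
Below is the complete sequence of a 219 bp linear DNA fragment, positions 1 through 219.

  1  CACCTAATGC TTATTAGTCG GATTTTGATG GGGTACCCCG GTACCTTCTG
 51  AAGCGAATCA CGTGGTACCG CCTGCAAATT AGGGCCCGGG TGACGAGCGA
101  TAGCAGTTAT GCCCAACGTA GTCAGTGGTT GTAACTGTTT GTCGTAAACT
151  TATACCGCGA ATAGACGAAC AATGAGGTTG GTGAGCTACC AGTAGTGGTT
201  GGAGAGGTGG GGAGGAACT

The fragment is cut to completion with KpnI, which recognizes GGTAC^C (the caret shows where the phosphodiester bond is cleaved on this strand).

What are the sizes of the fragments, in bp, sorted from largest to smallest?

KpnI sites (GGTACC) start at positions 32, 40, 64.
KpnI cuts after base 5 of each site (before the last base), so after positions 36, 44, 68.
Linear molecule, 3 cuts → 4 fragments:
  1–36 → 36 bp
  37–44 → 8 bp
  45–68 → 24 bp
  69–219 → 151 bp
Sorted largest to smallest: 151, 36, 24, 8 bp.

151, 36, 24, 8 bp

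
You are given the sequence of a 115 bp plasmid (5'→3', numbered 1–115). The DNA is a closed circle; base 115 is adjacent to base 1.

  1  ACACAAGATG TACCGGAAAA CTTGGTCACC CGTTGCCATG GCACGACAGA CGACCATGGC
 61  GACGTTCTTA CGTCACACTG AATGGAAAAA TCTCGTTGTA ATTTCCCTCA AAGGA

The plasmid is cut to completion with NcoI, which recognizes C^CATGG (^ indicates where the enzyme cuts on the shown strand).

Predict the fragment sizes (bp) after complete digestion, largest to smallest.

97, 18 bp

NcoI sites (CCATGG) start at positions 36, 54.
NcoI cuts after the first base of each site, so after positions 36, 54.
Circular molecule, 2 cuts → 2 fragments:
  37–54 → 18 bp
  55–115 then 1–36 → 61 + 36 = 97 bp
Sorted largest to smallest: 97, 18 bp.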